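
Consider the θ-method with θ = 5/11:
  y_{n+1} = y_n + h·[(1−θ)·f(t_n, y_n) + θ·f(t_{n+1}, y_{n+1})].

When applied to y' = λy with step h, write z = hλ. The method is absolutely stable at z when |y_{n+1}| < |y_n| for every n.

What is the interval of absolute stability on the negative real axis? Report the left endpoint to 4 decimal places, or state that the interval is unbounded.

On y'=λy, z=hλ:
  y_{n+1} = y_n + z·[6/11·y_n + 5/11·y_{n+1}] ⇒ (1 − 5/11z)y_{n+1} = (1 + 6/11z)y_n
  ⇒ R(z) = (1 + 6/11z)/(1 − 5/11z).

Boundary: |R(x)|=1, x<0.
x=-1.75: |R|=0.0253
R=−1: 1+6/11x = −1+5/11x ⇒ -1/11x=2 ⇒ x=2/(-1/11)=-22.0000
Confirm numerically:
  x=-19.609: |R|=0.97807 <1
  x=-12.685: |R|=0.87484 <1
  x=-11.587: |R|=0.84894 <1
  x=-11.051: |R|=0.83474 <1
  x=-22.492: |R|=1.00399 >1
  x=-22.456: |R|=1.00370 >1
So |R|<1 on (-22.0000, 0).

(-22.0000, 0).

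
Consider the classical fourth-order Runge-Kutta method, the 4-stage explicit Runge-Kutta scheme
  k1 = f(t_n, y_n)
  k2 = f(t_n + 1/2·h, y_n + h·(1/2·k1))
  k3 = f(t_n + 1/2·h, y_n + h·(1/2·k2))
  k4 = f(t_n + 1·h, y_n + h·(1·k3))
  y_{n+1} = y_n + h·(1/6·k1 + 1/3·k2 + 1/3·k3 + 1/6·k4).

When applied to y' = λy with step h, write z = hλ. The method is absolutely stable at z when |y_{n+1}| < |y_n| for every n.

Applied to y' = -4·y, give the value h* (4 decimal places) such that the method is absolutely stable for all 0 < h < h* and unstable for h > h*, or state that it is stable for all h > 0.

With y'=λy (z=hλ):
  order 4, 4-stage ⇒ R(z)=1+z+z^2/2+z^3/6+z^4/24
  (e.g. R(-1.47)=0.27559, |R|=0.27559)

Solve |R(x)|<1 on ℝ⁻.
x=-1.47: |R|=0.2756
|R(-3.07)|=1.5212 |R(-1.69)|=0.2735 |R(-1.37)|=0.2867
Bisect:
  x_lo=-3.5391 |R|=2.8721  x_hi=-0.1066 |R|=0.8989
  mid=-1.82284 |R|=0.28909 →hi
  mid=-2.68095 |R|=0.85375 →hi
  mid=-3.11001 |R|=1.61059 →lo
  mid=-2.89548 |R|=1.17924 →lo
  mid=-2.78821 |R|=1.00441 →lo
  mid=-2.73458 |R|=0.92620 →hi
  mid=-2.76140 |R|=0.96457 →hi
  ...
  [-2.78549,-2.78528] ⇒ x*=-2.7853
So |R|<1 on (-2.7853, 0).

(-2.7853,0); λ=-4 ⇒ h* = 0.6963.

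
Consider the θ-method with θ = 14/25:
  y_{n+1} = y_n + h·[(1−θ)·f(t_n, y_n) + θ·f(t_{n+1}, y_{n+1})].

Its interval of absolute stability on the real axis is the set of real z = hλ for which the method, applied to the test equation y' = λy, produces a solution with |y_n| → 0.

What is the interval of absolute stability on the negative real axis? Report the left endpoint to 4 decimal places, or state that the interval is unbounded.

(−∞, 0) — no finite endpoint.

On y'=λy, z=hλ:
  y_{n+1} = y_n + z·[11/25·y_n + 14/25·y_{n+1}] ⇒ (1 − 14/25z)y_{n+1} = (1 + 11/25z)y_n
  so R(z) = (1 + 11/25z)/(1 − 14/25z).

Solve |R(x)|<1 on ℝ⁻.
x=-0.66: |R|=0.5181
x=-2: |R|=0.0566
x=-10: |R|=0.5152
x=-100: |R|=0.7544
θ=14/25≥1/2 ⇒ |1+11/25x|<|1−14/25x| ∀x<0 ⇒ interval (−∞,0).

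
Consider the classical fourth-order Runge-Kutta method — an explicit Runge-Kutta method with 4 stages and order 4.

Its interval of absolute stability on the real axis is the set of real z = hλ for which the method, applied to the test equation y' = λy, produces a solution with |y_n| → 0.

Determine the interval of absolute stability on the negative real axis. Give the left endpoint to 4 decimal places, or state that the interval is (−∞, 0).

z∈(-2.7853,0).

With y'=λy (z=hλ):
  order 4, 4-stage ⇒ R(z)=1+z+z^2/2+z^3/6+z^4/24
  (e.g. R(-1.52)=0.27231, |R|=0.27231)

Boundary: |R(x)|=1, x<0.
x=-1.52: |R|=0.2723
|R(-2.71)|=0.8923 |R(-1.84)|=0.2921 |R(-0.57)|=0.5660
Bisect:
  x_lo=-3.4896 |R|=2.6953  x_hi=-0.0996 |R|=0.9052
  mid=-1.79462 |R|=0.28459 →hi
  mid=-2.64211 |R|=0.80473 →hi
  mid=-3.06585 |R|=1.51222 →lo
  mid=-2.85398 |R|=1.10859 →lo
  mid=-2.74804 |R|=0.94528 →hi
  mid=-2.80101 |R|=1.02396 →lo
  mid=-2.77453 |R|=0.98389 →hi
  mid=-2.78777 |R|=1.00374 →lo
  ...
  [-2.78549,-2.78529] ⇒ x*=-2.7853
So |R|<1 on (-2.7853, 0).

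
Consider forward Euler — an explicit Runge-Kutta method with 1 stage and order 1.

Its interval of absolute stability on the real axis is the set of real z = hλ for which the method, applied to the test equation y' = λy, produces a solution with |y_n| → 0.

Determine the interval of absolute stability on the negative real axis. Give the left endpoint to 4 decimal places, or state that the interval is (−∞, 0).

Test eqn y'=λy, z=hλ:
  order 1, 1-stage ⇒ R(z)=1+z
  (e.g. R(-1.32)=-0.32000, |R|=0.32000)

Boundary: |R(x)|=1, x<0.
x=-1.32: |R|=0.3200
|R(-2.22)|=1.2200 |R(-1.48)|=0.4800 |R(-0.72)|=0.2800
Bisect:
  x_lo=-2.6975 |R|=1.6975  x_hi=-0.3173 |R|=0.6827
  mid=-1.50743 |R|=0.50743 →hi
  mid=-2.10248 |R|=1.10248 →lo
  mid=-1.80496 |R|=0.80496 →hi
  mid=-1.95372 |R|=0.95372 →hi
  mid=-2.02810 |R|=1.02810 →lo
  mid=-1.99091 |R|=0.99091 →hi
  mid=-2.00951 |R|=1.00951 →lo
  mid=-2.00021 |R|=1.00021 →lo
  mid=-1.99556 |R|=0.99556 →hi
  ...
  [-2.00006,-1.99992] ⇒ x*=-2.0000
So |R|<1 on (-2.0000, 0).

z∈(-2.0000,0).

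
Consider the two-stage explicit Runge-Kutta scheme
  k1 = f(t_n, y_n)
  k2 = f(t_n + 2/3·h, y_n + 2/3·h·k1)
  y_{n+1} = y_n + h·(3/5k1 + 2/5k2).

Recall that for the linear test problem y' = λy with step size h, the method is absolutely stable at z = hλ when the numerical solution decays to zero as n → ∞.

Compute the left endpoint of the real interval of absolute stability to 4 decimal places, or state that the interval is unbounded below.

On y'=λy, z=hλ:
  k1=λy_n ⇒ h·k1=z·y_n;  k2=λ(1+2/3z)y_n ⇒ h·k2=z(1+2/3z)y_n
  y_{n+1}/y_n = 1 + 3/5z + 2/5z(1+2/3z) = 1 + z + 4/15z²
  so R(z) = 1 + z + 4/15z².

Boundary: |R(x)|=1, x<0.
x=-0.51: |R|=0.5594
R=1: x+4/15x²=0 ⇒ x=−15/4=-3.7500; min R=1−1/(4·4/15)=0.0625>−1
Confirm numerically:
  x=-3.614: |R|=0.86893 <1
  x=-2.866: |R|=0.32439 <1
  x=-2.574: |R|=0.19279 <1
  x=-3.921: |R|=1.17880 >1
  x=-3.838: |R|=1.09007 >1
So |R|<1 on (-3.7500, 0).

z* = -3.7500.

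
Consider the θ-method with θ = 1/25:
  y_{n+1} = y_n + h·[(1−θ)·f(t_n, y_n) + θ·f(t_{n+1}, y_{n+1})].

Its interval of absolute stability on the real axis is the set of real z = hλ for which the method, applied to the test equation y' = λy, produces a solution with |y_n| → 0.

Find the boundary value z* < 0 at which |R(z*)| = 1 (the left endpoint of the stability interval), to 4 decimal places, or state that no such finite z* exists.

left endpoint -2.1739.

Test eqn y'=λy, z=hλ:
  y_{n+1} = y_n + z·[24/25·y_n + 1/25·y_{n+1}] ⇒ (1 − 1/25z)y_{n+1} = (1 + 24/25z)y_n
  R(z) = (1 + 24/25z)/(1 − 1/25z).

Need |R(x)|<1, x<0.
x=-0.84: |R|=0.1873
R=−1: 1+24/25x = −1+1/25x ⇒ -23/25x=2 ⇒ x=2/(-23/25)=-2.1739
Confirm numerically:
  x=-2.084: |R|=0.92364 <1
  x=-2.013: |R|=0.86299 <1
  x=-1.903: |R|=0.76839 <1
  x=-2.353: |R|=1.15059 >1
  x=-2.258: |R|=1.07095 >1
  x=-2.239: |R|=1.05496 >1
Interval (-2.1739, 0).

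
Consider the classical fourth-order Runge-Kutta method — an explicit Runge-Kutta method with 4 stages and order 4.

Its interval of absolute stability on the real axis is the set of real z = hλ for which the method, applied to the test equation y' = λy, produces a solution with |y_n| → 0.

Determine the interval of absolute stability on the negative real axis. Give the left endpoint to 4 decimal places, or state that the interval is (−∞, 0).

Set f=λy, z=hλ:
  order 4, 4-stage ⇒ R(z)=1+z+z^2/2+z^3/6+z^4/24
  (e.g. R(-1.79)=0.28392, |R|=0.28392)

Solve |R(x)|<1 on ℝ⁻.
x=-1.79: |R|=0.2839
|R(-2.67)|=0.8396 |R(-1.69)|=0.2735 |R(-1.13)|=0.3359
Bisect:
  x_lo=-3.1675 |R|=1.7466  x_hi=-0.3097 |R|=0.7337
  mid=-1.73857 |R|=0.27758 →hi
  mid=-2.45303 |R|=0.60421 →hi
  mid=-2.81026 |R|=1.03829 →lo
  mid=-2.63164 |R|=0.79200 →hi
  mid=-2.72095 |R|=0.90725 →hi
  mid=-2.76560 |R|=0.97072 →hi
  mid=-2.78793 |R|=1.00398 →lo
  mid=-2.77677 |R|=0.98722 →hi
  mid=-2.78235 |R|=0.99557 →hi
  mid=-2.78514 |R|=0.99977 →hi
  ...
  [-2.78531,-2.78514] ⇒ x*=-2.7853
So |R|<1 on (-2.7853, 0).

(-2.7853, 0).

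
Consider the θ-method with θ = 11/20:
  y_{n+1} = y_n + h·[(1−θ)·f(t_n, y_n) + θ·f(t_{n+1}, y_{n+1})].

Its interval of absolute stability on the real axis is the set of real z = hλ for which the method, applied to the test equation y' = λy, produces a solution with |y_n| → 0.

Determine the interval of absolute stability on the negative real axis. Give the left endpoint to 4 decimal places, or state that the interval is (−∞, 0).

unbounded; (−∞, 0).

On y'=λy, z=hλ:
  y_{n+1} = y_n + z·[9/20·y_n + 11/20·y_{n+1}] ⇒ (1 − 11/20z)y_{n+1} = (1 + 9/20z)y_n
  ⇒ R(z) = (1 + 9/20z)/(1 − 11/20z).

Need |R(x)|<1, x<0.
x=-1.28: |R|=0.2488
x=-2: |R|=0.0476
x=-10: |R|=0.5385
x=-100: |R|=0.7857
θ=11/20≥1/2 ⇒ |1+9/20x|<|1−11/20x| ∀x<0 ⇒ stable on all of ℝ⁻.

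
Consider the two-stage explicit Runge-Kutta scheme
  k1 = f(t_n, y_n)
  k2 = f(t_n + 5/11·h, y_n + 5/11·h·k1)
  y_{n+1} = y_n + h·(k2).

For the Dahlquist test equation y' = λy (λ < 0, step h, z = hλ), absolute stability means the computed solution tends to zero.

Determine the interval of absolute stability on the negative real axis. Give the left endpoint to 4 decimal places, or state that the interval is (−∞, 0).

On y'=λy, z=hλ:
  k1=λy_n ⇒ h·k1=z·y_n;  k2=λ(1+5/11z)y_n ⇒ h·k2=z(1+5/11z)y_n
  y_{n+1}/y_n = 1 + z(1+5/11z) = 1 + z + 5/11z²
  R(z) = 1 + z + 5/11z².

Boundary: |R(x)|=1, x<0.
x=-0.35: |R|=0.7057
R=1: x+5/11x²=0 ⇒ x=−11/5=-2.2000; min R=1−1/(4·5/11)=0.4500>−1
Confirm numerically:
  x=-2.132: |R|=0.93410 <1
  x=-1.844: |R|=0.70161 <1
  x=-1.715: |R|=0.62192 <1
  x=-2.763: |R|=1.70708 >1
  x=-2.524: |R|=1.37172 >1
Interval (-2.2000, 0).

(-2.2000, 0).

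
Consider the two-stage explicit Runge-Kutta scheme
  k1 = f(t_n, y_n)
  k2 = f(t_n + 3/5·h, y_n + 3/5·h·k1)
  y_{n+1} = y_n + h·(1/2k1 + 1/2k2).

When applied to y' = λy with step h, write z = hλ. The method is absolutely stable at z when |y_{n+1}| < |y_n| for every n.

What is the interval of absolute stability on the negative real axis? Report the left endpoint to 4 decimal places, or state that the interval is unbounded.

On y'=λy, z=hλ:
  k1=λy_n ⇒ h·k1=z·y_n;  k2=λ(1+3/5z)y_n ⇒ h·k2=z(1+3/5z)y_n
  y_{n+1}/y_n = 1 + 1/2z + 1/2z(1+3/5z) = 1 + z + 3/10z²
  Hence R(z) = 1 + z + 3/10z².

Need |R(x)|<1, x<0.
x=-1.73: |R|=0.1679
R=1: x+3/10x²=0 ⇒ x=−10/3=-3.3333; min R=1−1/(4·3/10)=0.1667>−1
Confirm numerically:
  x=-3.263: |R|=0.93115 <1
  x=-1.992: |R|=0.19842 <1
  x=-1.712: |R|=0.16728 <1
  x=-1.422: |R|=0.18463 <1
  x=-3.926: |R|=1.69804 >1
  x=-3.696: |R|=1.40212 >1
  x=-3.589: |R|=1.27528 >1
Stable set (-3.3333, 0).

z∈(-3.3333,0).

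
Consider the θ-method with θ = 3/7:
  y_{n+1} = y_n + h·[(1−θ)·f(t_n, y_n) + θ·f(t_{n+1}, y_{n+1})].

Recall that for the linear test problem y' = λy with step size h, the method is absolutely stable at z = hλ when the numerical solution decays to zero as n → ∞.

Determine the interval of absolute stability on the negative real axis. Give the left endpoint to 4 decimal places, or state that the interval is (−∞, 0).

Set f=λy, z=hλ:
  y_{n+1} = y_n + z·[4/7·y_n + 3/7·y_{n+1}] ⇒ (1 − 3/7z)y_{n+1} = (1 + 4/7z)y_n
  R(z) = (1 + 4/7z)/(1 − 3/7z).

Find x<0 with |R(x)|<1.
x=-0.63: |R|=0.5039
R=−1: 1+4/7x = −1+3/7x ⇒ -1/7x=2 ⇒ x=2/(-1/7)=-14.0000
Confirm numerically:
  x=-11.910: |R|=0.95109 <1
  x=-9.913: |R|=0.88876 <1
  x=-9.724: |R|=0.88179 <1
  x=-8.081: |R|=0.81055 <1
  x=-14.407: |R|=1.00810 >1
  x=-14.381: |R|=1.00760 >1
So |R|<1 on (-14.0000, 0).

(-14.0000, 0).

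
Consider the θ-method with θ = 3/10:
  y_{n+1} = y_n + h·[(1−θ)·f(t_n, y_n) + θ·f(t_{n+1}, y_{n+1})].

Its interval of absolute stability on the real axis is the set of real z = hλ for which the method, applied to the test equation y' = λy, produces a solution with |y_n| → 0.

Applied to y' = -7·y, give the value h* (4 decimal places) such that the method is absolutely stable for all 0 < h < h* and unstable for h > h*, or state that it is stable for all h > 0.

(-5.0000,0); λ=-7 ⇒ h* = (5)/7 = 0.7143.

Test eqn y'=λy, z=hλ:
  y_{n+1} = y_n + z·[7/10·y_n + 3/10·y_{n+1}] ⇒ (1 − 3/10z)y_{n+1} = (1 + 7/10z)y_n
  R(z) = (1 + 7/10z)/(1 − 3/10z).

Solve |R(x)|<1 on ℝ⁻.
x=-0.38: |R|=0.6589
R=−1: 1+7/10x = −1+3/10x ⇒ -2/5x=2 ⇒ x=2/(-2/5)=-5.0000
Confirm numerically:
  x=-4.870: |R|=0.97887 <1
  x=-3.682: |R|=0.74950 <1
  x=-3.075: |R|=0.59948 <1
  x=-5.564: |R|=1.08452 >1
  x=-5.234: |R|=1.03642 >1
  x=-5.198: |R|=1.03094 >1
So |R|<1 on (-5.0000, 0).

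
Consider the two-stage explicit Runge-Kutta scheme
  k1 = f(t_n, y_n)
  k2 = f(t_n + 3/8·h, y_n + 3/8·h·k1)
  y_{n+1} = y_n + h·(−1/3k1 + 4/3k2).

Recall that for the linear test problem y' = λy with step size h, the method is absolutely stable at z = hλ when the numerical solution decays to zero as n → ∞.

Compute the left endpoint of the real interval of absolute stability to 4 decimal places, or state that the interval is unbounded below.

Test eqn y'=λy, z=hλ:
  k1=λy_n ⇒ h·k1=z·y_n;  k2=λ(1+3/8z)y_n ⇒ h·k2=z(1+3/8z)y_n
  y_{n+1}/y_n = 1 − 1/3z + 4/3z(1+3/8z) = 1 + z + 1/2z²
  ⇒ R(z) = 1 + z + 1/2z².

Boundary: |R(x)|=1, x<0.
x=-1.27: |R|=0.5364
R=1: x+1/2x²=0 ⇒ x=−2=-2.0000; min R=1−1/(4·1/2)=0.5000>−1
Confirm numerically:
  x=-1.882: |R|=0.88896 <1
  x=-1.838: |R|=0.85112 <1
  x=-1.349: |R|=0.56090 <1
  x=-0.883: |R|=0.50684 <1
  x=-2.599: |R|=1.77840 >1
  x=-2.446: |R|=1.54546 >1
  x=-2.085: |R|=1.08861 >1
So |R|<1 on (-2.0000, 0).

z* = -2.0000.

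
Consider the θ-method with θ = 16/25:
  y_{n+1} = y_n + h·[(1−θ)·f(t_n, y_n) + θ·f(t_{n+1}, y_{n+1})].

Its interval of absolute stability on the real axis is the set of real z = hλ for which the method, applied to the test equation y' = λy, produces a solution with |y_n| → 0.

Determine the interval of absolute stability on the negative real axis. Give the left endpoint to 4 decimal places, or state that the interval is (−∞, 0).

With y'=λy (z=hλ):
  y_{n+1} = y_n + z·[9/25·y_n + 16/25·y_{n+1}] ⇒ (1 − 16/25z)y_{n+1} = (1 + 9/25z)y_n
  so R(z) = (1 + 9/25z)/(1 − 16/25z).

Solve |R(x)|<1 on ℝ⁻.
x=-1.49: |R|=0.2373
x=-2: |R|=0.1228
x=-10: |R|=0.3514
x=-100: |R|=0.5385
θ=16/25≥1/2 ⇒ |1+9/25x|<|1−16/25x| ∀x<0 ⇒ interval (−∞,0).

unbounded; (−∞, 0).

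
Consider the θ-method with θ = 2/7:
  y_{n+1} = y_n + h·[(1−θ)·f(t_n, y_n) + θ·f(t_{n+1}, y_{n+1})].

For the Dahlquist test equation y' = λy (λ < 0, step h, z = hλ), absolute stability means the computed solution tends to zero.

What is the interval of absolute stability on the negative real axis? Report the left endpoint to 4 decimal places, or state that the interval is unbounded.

On y'=λy, z=hλ:
  y_{n+1} = y_n + z·[5/7·y_n + 2/7·y_{n+1}] ⇒ (1 − 2/7z)y_{n+1} = (1 + 5/7z)y_n
  so R(z) = (1 + 5/7z)/(1 − 2/7z).

Boundary: |R(x)|=1, x<0.
x=-0.83: |R|=0.3291
R=−1: 1+5/7x = −1+2/7x ⇒ -3/7x=2 ⇒ x=2/(-3/7)=-4.6667
Confirm numerically:
  x=-4.567: |R|=0.98147 <1
  x=-4.314: |R|=0.93230 <1
  x=-2.861: |R|=0.57420 <1
  x=-2.367: |R|=0.41205 <1
  x=-5.203: |R|=1.09244 >1
  x=-5.181: |R|=1.08887 >1
  x=-5.142: |R|=1.08250 >1
Stable set (-4.6667, 0).

(-4.6667, 0).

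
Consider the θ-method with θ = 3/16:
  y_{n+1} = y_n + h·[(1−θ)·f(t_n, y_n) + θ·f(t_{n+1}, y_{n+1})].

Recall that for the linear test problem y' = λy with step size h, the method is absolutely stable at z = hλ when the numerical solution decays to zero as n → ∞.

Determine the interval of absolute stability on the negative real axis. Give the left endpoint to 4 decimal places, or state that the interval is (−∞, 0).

On y'=λy, z=hλ:
  y_{n+1} = y_n + z·[13/16·y_n + 3/16·y_{n+1}] ⇒ (1 − 3/16z)y_{n+1} = (1 + 13/16z)y_n
  so R(z) = (1 + 13/16z)/(1 − 3/16z).

Find x<0 with |R(x)|<1.
x=-1.3: |R|=0.0452
R=−1: 1+13/16x = −1+3/16x ⇒ -5/8x=2 ⇒ x=2/(-5/8)=-3.2000
Confirm numerically:
  x=-3.045: |R|=0.93833 <1
  x=-1.711: |R|=0.29541 <1
  x=-1.454: |R|=0.14252 <1
  x=-3.768: |R|=1.20803 >1
  x=-3.618: |R|=1.15566 >1
So |R|<1 on (-3.2000, 0).

z∈(-3.2000,0).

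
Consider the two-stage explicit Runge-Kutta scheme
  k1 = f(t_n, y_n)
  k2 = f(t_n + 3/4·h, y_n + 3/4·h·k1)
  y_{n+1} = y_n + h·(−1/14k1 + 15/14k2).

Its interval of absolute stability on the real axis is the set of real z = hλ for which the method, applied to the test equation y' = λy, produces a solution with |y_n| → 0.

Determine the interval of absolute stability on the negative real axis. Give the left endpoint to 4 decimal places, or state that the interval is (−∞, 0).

(-1.2444, 0).

Set f=λy, z=hλ:
  k1=λy_n ⇒ h·k1=z·y_n;  k2=λ(1+3/4z)y_n ⇒ h·k2=z(1+3/4z)y_n
  y_{n+1}/y_n = 1 − 1/14z + 15/14z(1+3/4z) = 1 + z + 45/56z²
  so R(z) = 1 + z + 45/56z².

Boundary: |R(x)|=1, x<0.
x=-0.3: |R|=0.7723
R=1: x+45/56x²=0 ⇒ x=−56/45=-1.2444; min R=1−1/(4·45/56)=0.6889>−1
Confirm numerically:
  x=-0.972: |R|=0.78720 <1
  x=-0.738: |R|=0.69966 <1
  x=-0.705: |R|=0.69440 <1
  x=-0.550: |R|=0.69308 <1
  x=-1.302: |R|=1.06022 >1
  x=-1.270: |R|=1.02608 >1
Interval (-1.2444, 0).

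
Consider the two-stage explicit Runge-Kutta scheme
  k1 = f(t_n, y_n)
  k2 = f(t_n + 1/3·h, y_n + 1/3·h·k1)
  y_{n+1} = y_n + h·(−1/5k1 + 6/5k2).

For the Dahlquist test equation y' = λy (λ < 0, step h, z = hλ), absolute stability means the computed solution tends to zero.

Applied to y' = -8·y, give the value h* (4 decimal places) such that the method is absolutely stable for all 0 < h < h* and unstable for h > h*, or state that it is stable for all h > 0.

(-2.5000,0); λ=-8 ⇒ h* = (5/2)/8 = 0.3125.

Set f=λy, z=hλ:
  k1=λy_n ⇒ h·k1=z·y_n;  k2=λ(1+1/3z)y_n ⇒ h·k2=z(1+1/3z)y_n
  y_{n+1}/y_n = 1 − 1/5z + 6/5z(1+1/3z) = 1 + z + 2/5z²
  ⇒ R(z) = 1 + z + 2/5z².

Find x<0 with |R(x)|<1.
x=-1.56: |R|=0.4134
R=1: x+2/5x²=0 ⇒ x=−5/2=-2.5000; min R=1−1/(4·2/5)=0.3750>−1
Confirm numerically:
  x=-2.191: |R|=0.72919 <1
  x=-2.074: |R|=0.64659 <1
  x=-1.820: |R|=0.50496 <1
  x=-1.156: |R|=0.37853 <1
  x=-2.981: |R|=1.57354 >1
  x=-2.971: |R|=1.55974 >1
  x=-2.869: |R|=1.42346 >1
Stable set (-2.5000, 0).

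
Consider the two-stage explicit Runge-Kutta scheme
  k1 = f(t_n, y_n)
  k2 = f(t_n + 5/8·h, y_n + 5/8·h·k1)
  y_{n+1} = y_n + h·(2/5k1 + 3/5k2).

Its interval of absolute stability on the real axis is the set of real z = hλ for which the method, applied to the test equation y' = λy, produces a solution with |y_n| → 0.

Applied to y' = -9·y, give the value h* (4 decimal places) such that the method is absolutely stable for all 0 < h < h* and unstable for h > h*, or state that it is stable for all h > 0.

Test eqn y'=λy, z=hλ:
  k1=λy_n ⇒ h·k1=z·y_n;  k2=λ(1+5/8z)y_n ⇒ h·k2=z(1+5/8z)y_n
  y_{n+1}/y_n = 1 + 2/5z + 3/5z(1+5/8z) = 1 + z + 3/8z²
  ⇒ R(z) = 1 + z + 3/8z².

Find x<0 with |R(x)|<1.
x=-1.02: |R|=0.3702
R=1: x+3/8x²=0 ⇒ x=−8/3=-2.6667; min R=1−1/(4·3/8)=0.3333>−1
Confirm numerically:
  x=-2.574: |R|=0.91055 <1
  x=-2.216: |R|=0.62550 <1
  x=-1.874: |R|=0.44295 <1
  x=-1.473: |R|=0.34065 <1
  x=-3.199: |R|=1.63860 >1
  x=-3.007: |R|=1.38377 >1
  x=-2.703: |R|=1.03683 >1
Interval (-2.6667, 0).

(-2.6667,0); λ=-9 ⇒ h* = (8/3)/9 = 0.2963.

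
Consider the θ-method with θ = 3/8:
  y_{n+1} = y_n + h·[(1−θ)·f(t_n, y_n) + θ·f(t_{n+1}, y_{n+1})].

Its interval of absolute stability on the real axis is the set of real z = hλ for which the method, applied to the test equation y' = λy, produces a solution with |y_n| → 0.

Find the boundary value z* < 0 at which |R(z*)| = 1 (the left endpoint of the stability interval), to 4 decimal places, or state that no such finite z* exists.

Test eqn y'=λy, z=hλ:
  y_{n+1} = y_n + z·[5/8·y_n + 3/8·y_{n+1}] ⇒ (1 − 3/8z)y_{n+1} = (1 + 5/8z)y_n
  so R(z) = (1 + 5/8z)/(1 − 3/8z).

Need |R(x)|<1, x<0.
x=-0.87: |R|=0.3440
R=−1: 1+5/8x = −1+3/8x ⇒ -1/4x=2 ⇒ x=2/(-1/4)=-8.0000
Confirm numerically:
  x=-6.901: |R|=0.92342 <1
  x=-6.639: |R|=0.90250 <1
  x=-6.332: |R|=0.87643 <1
  x=-4.013: |R|=0.60208 <1
  x=-8.281: |R|=1.01711 >1
  x=-8.117: |R|=1.00723 >1
  x=-8.094: |R|=1.00582 >1
So |R|<1 on (-8.0000, 0).

z* = -8.0000.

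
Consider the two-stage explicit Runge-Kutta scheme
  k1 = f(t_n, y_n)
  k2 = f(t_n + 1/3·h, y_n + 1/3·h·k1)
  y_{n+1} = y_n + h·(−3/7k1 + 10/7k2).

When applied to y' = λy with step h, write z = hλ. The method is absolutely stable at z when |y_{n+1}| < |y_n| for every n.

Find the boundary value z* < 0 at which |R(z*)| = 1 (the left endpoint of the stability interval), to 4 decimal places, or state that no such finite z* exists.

Set f=λy, z=hλ:
  k1=λy_n ⇒ h·k1=z·y_n;  k2=λ(1+1/3z)y_n ⇒ h·k2=z(1+1/3z)y_n
  y_{n+1}/y_n = 1 − 3/7z + 10/7z(1+1/3z) = 1 + z + 10/21z²
  R(z) = 1 + z + 10/21z².

Need |R(x)|<1, x<0.
x=-0.75: |R|=0.5179
R=1: x+10/21x²=0 ⇒ x=−21/10=-2.1000; min R=1−1/(4·10/21)=0.4750>−1
Confirm numerically:
  x=-1.771: |R|=0.72254 <1
  x=-1.438: |R|=0.54669 <1
  x=-1.148: |R|=0.47957 <1
  x=-1.120: |R|=0.47733 <1
  x=-2.217: |R|=1.12352 >1
  x=-2.215: |R|=1.12130 >1
Stable set (-2.1000, 0).

z* = -2.1000.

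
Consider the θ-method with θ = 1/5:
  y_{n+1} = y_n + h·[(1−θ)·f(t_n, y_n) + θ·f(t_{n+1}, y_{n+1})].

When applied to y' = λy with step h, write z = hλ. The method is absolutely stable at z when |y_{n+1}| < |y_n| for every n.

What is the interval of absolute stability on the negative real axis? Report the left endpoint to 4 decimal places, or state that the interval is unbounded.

On y'=λy, z=hλ:
  y_{n+1} = y_n + z·[4/5·y_n + 1/5·y_{n+1}] ⇒ (1 − 1/5z)y_{n+1} = (1 + 4/5z)y_n
  so R(z) = (1 + 4/5z)/(1 − 1/5z).

Boundary: |R(x)|=1, x<0.
x=-1.66: |R|=0.2462
R=−1: 1+4/5x = −1+1/5x ⇒ -3/5x=2 ⇒ x=2/(-3/5)=-3.3333
Confirm numerically:
  x=-2.962: |R|=0.86009 <1
  x=-1.938: |R|=0.39666 <1
  x=-1.804: |R|=0.32569 <1
  x=-3.915: |R|=1.19574 >1
  x=-3.659: |R|=1.11283 >1
Stable set (-3.3333, 0).

z∈(-3.3333,0).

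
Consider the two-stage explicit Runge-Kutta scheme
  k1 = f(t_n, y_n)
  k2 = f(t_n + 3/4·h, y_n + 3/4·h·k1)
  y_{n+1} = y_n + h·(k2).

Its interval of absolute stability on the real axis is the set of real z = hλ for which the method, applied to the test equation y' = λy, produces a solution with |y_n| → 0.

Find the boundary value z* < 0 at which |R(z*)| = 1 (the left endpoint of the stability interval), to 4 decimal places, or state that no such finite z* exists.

Set f=λy, z=hλ:
  k1=λy_n ⇒ h·k1=z·y_n;  k2=λ(1+3/4z)y_n ⇒ h·k2=z(1+3/4z)y_n
  y_{n+1}/y_n = 1 + z(1+3/4z) = 1 + z + 3/4z²
  Hence R(z) = 1 + z + 3/4z².

Boundary: |R(x)|=1, x<0.
x=-0.33: |R|=0.7517
R=1: x+3/4x²=0 ⇒ x=−4/3=-1.3333; min R=1−1/(4·3/4)=0.6667>−1
Confirm numerically:
  x=-0.920: |R|=0.71480 <1
  x=-0.881: |R|=0.70112 <1
  x=-0.868: |R|=0.69707 <1
  x=-0.622: |R|=0.66816 <1
  x=-1.913: |R|=1.83168 >1
  x=-1.536: |R|=1.23347 >1
  x=-1.383: |R|=1.05152 >1
Interval (-1.3333, 0).

left endpoint -1.3333.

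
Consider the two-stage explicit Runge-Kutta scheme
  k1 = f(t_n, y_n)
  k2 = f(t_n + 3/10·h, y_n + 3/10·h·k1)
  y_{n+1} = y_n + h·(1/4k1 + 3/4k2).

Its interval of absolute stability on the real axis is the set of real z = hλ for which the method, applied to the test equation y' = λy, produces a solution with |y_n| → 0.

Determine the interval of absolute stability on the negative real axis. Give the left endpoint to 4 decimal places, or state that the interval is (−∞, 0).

Test eqn y'=λy, z=hλ:
  k1=λy_n ⇒ h·k1=z·y_n;  k2=λ(1+3/10z)y_n ⇒ h·k2=z(1+3/10z)y_n
  y_{n+1}/y_n = 1 + 1/4z + 3/4z(1+3/10z) = 1 + z + 9/40z²
  R(z) = 1 + z + 9/40z².

Solve |R(x)|<1 on ℝ⁻.
x=-1.27: |R|=0.0929
R=1: x+9/40x²=0 ⇒ x=−40/9=-4.4444; min R=1−1/(4·9/40)=-0.1111>−1
Confirm numerically:
  x=-4.353: |R|=0.91044 <1
  x=-4.252: |R|=0.81589 <1
  x=-4.006: |R|=0.60481 <1
  x=-4.676: |R|=1.24362 >1
  x=-4.480: |R|=1.03584 >1
Interval (-4.4444, 0).

(-4.4444, 0).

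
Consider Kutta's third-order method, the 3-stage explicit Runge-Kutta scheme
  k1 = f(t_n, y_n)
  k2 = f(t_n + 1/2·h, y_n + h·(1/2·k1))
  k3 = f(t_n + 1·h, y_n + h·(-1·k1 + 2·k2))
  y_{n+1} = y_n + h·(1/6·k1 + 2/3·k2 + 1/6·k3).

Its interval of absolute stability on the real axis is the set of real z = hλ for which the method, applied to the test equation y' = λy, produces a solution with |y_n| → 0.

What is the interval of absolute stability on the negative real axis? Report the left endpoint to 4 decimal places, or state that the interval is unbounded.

With y'=λy (z=hλ):
  order 3, 3-stage ⇒ R(z)=1+z+z^2/2+z^3/6
  (e.g. R(-0.49)=0.61044, |R|=0.61044)

Need |R(x)|<1, x<0.
x=-0.49: |R|=0.6104
|R(-2.05)|=0.3846 |R(-1.88)|=0.2202 |R(-0.75)|=0.4609
Bisect:
  x_lo=-3.1520 |R|=2.4038  x_hi=-0.0776 |R|=0.9254
  mid=-1.61481 |R|=0.01280 →hi
  mid=-2.38342 |R|=0.79965 →hi
  mid=-2.76772 |R|=1.47117 →lo
  mid=-2.57557 |R|=1.10632 →lo
  mid=-2.47949 |R|=0.94616 →hi
  mid=-2.52753 |R|=1.02448 →lo
  mid=-2.50351 |R|=0.98489 →hi
  mid=-2.51552 |R|=1.00457 →lo
  ...
  [-2.51290,-2.51271] ⇒ x*=-2.5127
Interval (-2.5127, 0).

z∈(-2.5127,0).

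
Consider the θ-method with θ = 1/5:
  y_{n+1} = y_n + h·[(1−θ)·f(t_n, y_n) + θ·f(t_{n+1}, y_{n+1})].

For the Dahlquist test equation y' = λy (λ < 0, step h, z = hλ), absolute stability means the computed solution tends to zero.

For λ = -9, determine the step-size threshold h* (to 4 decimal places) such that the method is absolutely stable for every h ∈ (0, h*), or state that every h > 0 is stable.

Test eqn y'=λy, z=hλ:
  y_{n+1} = y_n + z·[4/5·y_n + 1/5·y_{n+1}] ⇒ (1 − 1/5z)y_{n+1} = (1 + 4/5z)y_n
  R(z) = (1 + 4/5z)/(1 − 1/5z).

Need |R(x)|<1, x<0.
x=-0.85: |R|=0.2735
R=−1: 1+4/5x = −1+1/5x ⇒ -3/5x=2 ⇒ x=2/(-3/5)=-3.3333
Confirm numerically:
  x=-3.127: |R|=0.92383 <1
  x=-3.099: |R|=0.91320 <1
  x=-3.002: |R|=0.87578 <1
  x=-3.698: |R|=1.12578 >1
  x=-3.541: |R|=1.07294 >1
Interval (-3.3333, 0).

(-3.3333,0); λ=-9 ⇒ h* = (10/3)/9 = 0.3704.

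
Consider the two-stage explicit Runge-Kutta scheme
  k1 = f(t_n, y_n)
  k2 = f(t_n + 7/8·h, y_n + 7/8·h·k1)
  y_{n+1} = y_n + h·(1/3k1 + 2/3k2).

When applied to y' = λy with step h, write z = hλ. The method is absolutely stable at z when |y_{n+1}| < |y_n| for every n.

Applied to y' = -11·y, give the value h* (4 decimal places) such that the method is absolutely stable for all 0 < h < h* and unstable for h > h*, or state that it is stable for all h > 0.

With y'=λy (z=hλ):
  k1=λy_n ⇒ h·k1=z·y_n;  k2=λ(1+7/8z)y_n ⇒ h·k2=z(1+7/8z)y_n
  y_{n+1}/y_n = 1 + 1/3z + 2/3z(1+7/8z) = 1 + z + 7/12z²
  R(z) = 1 + z + 7/12z².

Boundary: |R(x)|=1, x<0.
x=-0.94: |R|=0.5754
R=1: x+7/12x²=0 ⇒ x=−12/7=-1.7143; min R=1−1/(4·7/12)=0.5714>−1
Confirm numerically:
  x=-1.671: |R|=0.95781 <1
  x=-1.491: |R|=0.80580 <1
  x=-1.382: |R|=0.73212 <1
  x=-0.737: |R|=0.57985 <1
  x=-2.273: |R|=1.74081 >1
  x=-2.120: |R|=1.50173 >1
  x=-2.046: |R|=1.39590 >1
So |R|<1 on (-1.7143, 0).

(-1.7143,0); λ=-11 ⇒ h* = (12/7)/11 = 0.1558.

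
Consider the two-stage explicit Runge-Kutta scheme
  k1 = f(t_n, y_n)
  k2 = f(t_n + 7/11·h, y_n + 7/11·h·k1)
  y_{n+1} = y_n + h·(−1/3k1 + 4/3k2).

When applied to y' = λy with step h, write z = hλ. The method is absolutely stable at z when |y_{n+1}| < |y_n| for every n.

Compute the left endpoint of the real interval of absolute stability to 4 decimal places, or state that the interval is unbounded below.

With y'=λy (z=hλ):
  k1=λy_n ⇒ h·k1=z·y_n;  k2=λ(1+7/11z)y_n ⇒ h·k2=z(1+7/11z)y_n
  y_{n+1}/y_n = 1 − 1/3z + 4/3z(1+7/11z) = 1 + z + 28/33z²
  so R(z) = 1 + z + 28/33z².

Solve |R(x)|<1 on ℝ⁻.
x=-0.96: |R|=0.8220
R=1: x+28/33x²=0 ⇒ x=−33/28=-1.1786; min R=1−1/(4·28/33)=0.7054>−1
Confirm numerically:
  x=-1.008: |R|=0.85411 <1
  x=-0.816: |R|=0.74897 <1
  x=-0.605: |R|=0.70557 <1
  x=-0.539: |R|=0.70750 <1
  x=-1.680: |R|=1.71476 >1
  x=-1.571: |R|=1.52310 >1
  x=-1.292: |R|=1.12435 >1
So |R|<1 on (-1.1786, 0).

left endpoint -1.1786.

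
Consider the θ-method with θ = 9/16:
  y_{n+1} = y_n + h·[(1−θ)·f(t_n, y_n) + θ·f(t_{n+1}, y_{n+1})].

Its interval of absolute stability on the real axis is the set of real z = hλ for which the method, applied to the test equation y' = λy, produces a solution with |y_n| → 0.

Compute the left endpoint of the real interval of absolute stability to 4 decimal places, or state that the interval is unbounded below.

Test eqn y'=λy, z=hλ:
  y_{n+1} = y_n + z·[7/16·y_n + 9/16·y_{n+1}] ⇒ (1 − 9/16z)y_{n+1} = (1 + 7/16z)y_n
  Hence R(z) = (1 + 7/16z)/(1 − 9/16z).

Boundary: |R(x)|=1, x<0.
x=-0.91: |R|=0.3981
x=-2: |R|=0.0588
x=-10: |R|=0.5094
x=-100: |R|=0.7467
θ=9/16≥1/2 ⇒ |1+7/16x|<|1−9/16x| ∀x<0 ⇒ stable on all of ℝ⁻.

(−∞, 0) — no finite endpoint.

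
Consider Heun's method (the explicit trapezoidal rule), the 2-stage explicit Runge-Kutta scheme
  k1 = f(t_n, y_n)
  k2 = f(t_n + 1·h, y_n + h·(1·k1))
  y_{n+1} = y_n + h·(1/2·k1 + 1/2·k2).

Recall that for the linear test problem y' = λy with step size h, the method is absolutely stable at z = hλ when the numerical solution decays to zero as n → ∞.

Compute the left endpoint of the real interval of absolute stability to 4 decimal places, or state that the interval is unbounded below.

Test eqn y'=λy, z=hλ:
  order 2, 2-stage ⇒ R(z)=1+z+z^2/2
  (e.g. R(-0.94)=0.50180, |R|=0.50180)

Solve |R(x)|<1 on ℝ⁻.
x=-0.94: |R|=0.5018
|R(-1.13)|=0.5085 |R(-0.66)|=0.5578 |R(-0.53)|=0.6104
Bisect:
  x_lo=-2.7492 |R|=2.0299  x_hi=-0.2503 |R|=0.7810
  mid=-1.49976 |R|=0.62488 →hi
  mid=-2.12449 |R|=1.13224 →lo
  mid=-1.81213 |R|=0.82977 →hi
  mid=-1.96831 |R|=0.96881 →hi
  mid=-2.04640 |R|=1.04747 →lo
  mid=-2.00735 |R|=1.00738 →lo
  mid=-1.98783 |R|=0.98790 →hi
  ...
  [-2.00003,-1.99988] ⇒ x*=-2.0000
Stable set (-2.0000, 0).

z* = -2.0000.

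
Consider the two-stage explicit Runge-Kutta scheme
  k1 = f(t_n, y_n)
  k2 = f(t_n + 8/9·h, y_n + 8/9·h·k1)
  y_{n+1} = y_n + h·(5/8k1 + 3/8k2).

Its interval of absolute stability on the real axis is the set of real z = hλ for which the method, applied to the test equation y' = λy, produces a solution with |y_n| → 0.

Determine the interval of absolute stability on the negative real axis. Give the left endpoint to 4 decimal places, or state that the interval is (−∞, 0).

Set f=λy, z=hλ:
  k1=λy_n ⇒ h·k1=z·y_n;  k2=λ(1+8/9z)y_n ⇒ h·k2=z(1+8/9z)y_n
  y_{n+1}/y_n = 1 + 5/8z + 3/8z(1+8/9z) = 1 + z + 1/3z²
  Hence R(z) = 1 + z + 1/3z².

Solve |R(x)|<1 on ℝ⁻.
x=-1.02: |R|=0.3268
R=1: x+1/3x²=0 ⇒ x=−3=-3.0000; min R=1−1/(4·1/3)=0.2500>−1
Confirm numerically:
  x=-1.757: |R|=0.27202 <1
  x=-1.706: |R|=0.26415 <1
  x=-1.572: |R|=0.25173 <1
  x=-3.290: |R|=1.31803 >1
  x=-3.238: |R|=1.25688 >1
Stable set (-3.0000, 0).

(-3.0000, 0).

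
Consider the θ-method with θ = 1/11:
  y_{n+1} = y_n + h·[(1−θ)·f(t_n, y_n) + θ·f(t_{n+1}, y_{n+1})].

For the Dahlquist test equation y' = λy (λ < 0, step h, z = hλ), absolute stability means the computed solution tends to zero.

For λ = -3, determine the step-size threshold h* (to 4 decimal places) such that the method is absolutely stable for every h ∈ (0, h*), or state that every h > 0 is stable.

(-2.4444,0); λ=-3 ⇒ h* = (22/9)/3 = 0.8148.

With y'=λy (z=hλ):
  y_{n+1} = y_n + z·[10/11·y_n + 1/11·y_{n+1}] ⇒ (1 − 1/11z)y_{n+1} = (1 + 10/11z)y_n
  ⇒ R(z) = (1 + 10/11z)/(1 − 1/11z).

Find x<0 with |R(x)|<1.
x=-1.31: |R|=0.1706
R=−1: 1+10/11x = −1+1/11x ⇒ -9/11x=2 ⇒ x=2/(-9/11)=-2.4444
Confirm numerically:
  x=-2.125: |R|=0.78095 <1
  x=-2.078: |R|=0.74782 <1
  x=-1.444: |R|=0.27644 <1
  x=-2.914: |R|=1.30372 >1
  x=-2.804: |R|=1.23442 >1
Interval (-2.4444, 0).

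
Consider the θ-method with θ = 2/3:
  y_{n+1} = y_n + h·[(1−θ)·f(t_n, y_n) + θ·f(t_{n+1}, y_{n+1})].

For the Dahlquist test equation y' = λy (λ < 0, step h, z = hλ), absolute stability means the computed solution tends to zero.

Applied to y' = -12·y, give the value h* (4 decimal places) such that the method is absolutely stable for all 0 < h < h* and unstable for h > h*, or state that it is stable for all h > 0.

(−∞, 0) — no finite endpoint. Any h>0 works for λ=-12.

Test eqn y'=λy, z=hλ:
  y_{n+1} = y_n + z·[1/3·y_n + 2/3·y_{n+1}] ⇒ (1 − 2/3z)y_{n+1} = (1 + 1/3z)y_n
  ⇒ R(z) = (1 + 1/3z)/(1 − 2/3z).

Solve |R(x)|<1 on ℝ⁻.
x=-0.46: |R|=0.6480
x=-2: |R|=0.1429
x=-10: |R|=0.3043
x=-100: |R|=0.4778
θ=2/3≥1/2 ⇒ |1+1/3x|<|1−2/3x| ∀x<0 ⇒ interval (−∞,0).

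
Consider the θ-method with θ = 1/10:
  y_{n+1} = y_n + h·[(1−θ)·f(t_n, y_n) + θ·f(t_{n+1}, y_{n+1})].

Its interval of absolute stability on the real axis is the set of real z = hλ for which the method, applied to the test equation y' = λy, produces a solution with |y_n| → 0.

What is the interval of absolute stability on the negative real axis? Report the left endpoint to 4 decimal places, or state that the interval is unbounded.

On y'=λy, z=hλ:
  y_{n+1} = y_n + z·[9/10·y_n + 1/10·y_{n+1}] ⇒ (1 − 1/10z)y_{n+1} = (1 + 9/10z)y_n
  R(z) = (1 + 9/10z)/(1 − 1/10z).

Find x<0 with |R(x)|<1.
x=-0.83: |R|=0.2336
R=−1: 1+9/10x = −1+1/10x ⇒ -4/5x=2 ⇒ x=2/(-4/5)=-2.5000
Confirm numerically:
  x=-2.163: |R|=0.77834 <1
  x=-1.522: |R|=0.32095 <1
  x=-1.488: |R|=0.29526 <1
  x=-1.323: |R|=0.16842 <1
  x=-2.865: |R|=1.22697 >1
  x=-2.670: |R|=1.10734 >1
So |R|<1 on (-2.5000, 0).

(-2.5000, 0).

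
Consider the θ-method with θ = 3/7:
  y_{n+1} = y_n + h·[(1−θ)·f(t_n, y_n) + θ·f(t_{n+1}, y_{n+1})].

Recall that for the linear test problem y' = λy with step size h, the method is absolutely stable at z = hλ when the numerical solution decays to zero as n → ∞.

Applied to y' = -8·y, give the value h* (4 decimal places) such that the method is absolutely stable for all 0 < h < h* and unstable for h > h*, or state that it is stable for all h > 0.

With y'=λy (z=hλ):
  y_{n+1} = y_n + z·[4/7·y_n + 3/7·y_{n+1}] ⇒ (1 − 3/7z)y_{n+1} = (1 + 4/7z)y_n
  R(z) = (1 + 4/7z)/(1 − 3/7z).

Boundary: |R(x)|=1, x<0.
x=-0.62: |R|=0.5102
R=−1: 1+4/7x = −1+3/7x ⇒ -1/7x=2 ⇒ x=2/(-1/7)=-14.0000
Confirm numerically:
  x=-11.653: |R|=0.94406 <1
  x=-7.741: |R|=0.79291 <1
  x=-7.310: |R|=0.76875 <1
  x=-7.268: |R|=0.76628 <1
  x=-14.515: |R|=1.01019 >1
  x=-14.380: |R|=1.00758 >1
  x=-14.051: |R|=1.00104 >1
Interval (-14.0000, 0).

(-14.0000,0); λ=-8 ⇒ h* = (14)/8 = 1.7500.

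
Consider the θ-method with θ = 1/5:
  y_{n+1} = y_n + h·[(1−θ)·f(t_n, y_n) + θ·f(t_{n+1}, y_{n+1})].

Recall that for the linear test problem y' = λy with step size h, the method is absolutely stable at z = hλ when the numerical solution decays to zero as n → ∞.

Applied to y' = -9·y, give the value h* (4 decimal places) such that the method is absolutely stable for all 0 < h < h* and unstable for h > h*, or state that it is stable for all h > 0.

Set f=λy, z=hλ:
  y_{n+1} = y_n + z·[4/5·y_n + 1/5·y_{n+1}] ⇒ (1 − 1/5z)y_{n+1} = (1 + 4/5z)y_n
  so R(z) = (1 + 4/5z)/(1 − 1/5z).

Need |R(x)|<1, x<0.
x=-0.91: |R|=0.2301
R=−1: 1+4/5x = −1+1/5x ⇒ -3/5x=2 ⇒ x=2/(-3/5)=-3.3333
Confirm numerically:
  x=-3.302: |R|=0.98868 <1
  x=-3.281: |R|=0.98104 <1
  x=-2.569: |R|=0.69705 <1
  x=-2.331: |R|=0.58982 <1
  x=-3.928: |R|=1.19982 >1
  x=-3.885: |R|=1.18627 >1
  x=-3.687: |R|=1.12214 >1
So |R|<1 on (-3.3333, 0).

(-3.3333,0); λ=-9 ⇒ h* = (10/3)/9 = 0.3704.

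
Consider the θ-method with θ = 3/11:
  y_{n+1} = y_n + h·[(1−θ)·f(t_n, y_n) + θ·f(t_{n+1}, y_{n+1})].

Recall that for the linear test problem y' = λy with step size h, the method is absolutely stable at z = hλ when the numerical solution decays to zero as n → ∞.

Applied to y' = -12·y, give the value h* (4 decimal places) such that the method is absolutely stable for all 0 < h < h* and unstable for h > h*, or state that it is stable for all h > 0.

(-4.4000,0); λ=-12 ⇒ h* = (22/5)/12 = 0.3667.

With y'=λy (z=hλ):
  y_{n+1} = y_n + z·[8/11·y_n + 3/11·y_{n+1}] ⇒ (1 − 3/11z)y_{n+1} = (1 + 8/11z)y_n
  so R(z) = (1 + 8/11z)/(1 − 3/11z).

Find x<0 with |R(x)|<1.
x=-1.34: |R|=0.0186
R=−1: 1+8/11x = −1+3/11x ⇒ -5/11x=2 ⇒ x=2/(-5/11)=-4.4000
Confirm numerically:
  x=-4.146: |R|=0.94581 <1
  x=-3.377: |R|=0.75794 <1
  x=-2.986: |R|=0.64576 <1
  x=-4.806: |R|=1.07986 >1
  x=-4.725: |R|=1.06455 >1
Stable set (-4.4000, 0).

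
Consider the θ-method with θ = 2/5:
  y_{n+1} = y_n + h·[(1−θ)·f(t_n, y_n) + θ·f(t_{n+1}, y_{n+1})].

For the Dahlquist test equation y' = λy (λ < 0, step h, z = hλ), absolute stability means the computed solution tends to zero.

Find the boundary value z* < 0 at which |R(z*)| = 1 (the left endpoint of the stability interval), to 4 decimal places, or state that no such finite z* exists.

left endpoint -10.0000.

On y'=λy, z=hλ:
  y_{n+1} = y_n + z·[3/5·y_n + 2/5·y_{n+1}] ⇒ (1 − 2/5z)y_{n+1} = (1 + 3/5z)y_n
  Hence R(z) = (1 + 3/5z)/(1 − 2/5z).

Solve |R(x)|<1 on ℝ⁻.
x=-0.89: |R|=0.3437
R=−1: 1+3/5x = −1+2/5x ⇒ -1/5x=2 ⇒ x=2/(-1/5)=-10.0000
Confirm numerically:
  x=-5.170: |R|=0.68514 <1
  x=-4.840: |R|=0.64850 <1
  x=-4.728: |R|=0.63531 <1
  x=-10.530: |R|=1.02034 >1
  x=-10.305: |R|=1.01191 >1
  x=-10.028: |R|=1.00112 >1
So |R|<1 on (-10.0000, 0).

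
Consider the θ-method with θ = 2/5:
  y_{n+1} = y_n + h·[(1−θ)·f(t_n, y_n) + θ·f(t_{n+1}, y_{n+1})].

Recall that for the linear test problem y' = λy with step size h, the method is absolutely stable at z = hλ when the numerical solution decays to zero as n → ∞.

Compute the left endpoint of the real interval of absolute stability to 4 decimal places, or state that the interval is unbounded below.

Test eqn y'=λy, z=hλ:
  y_{n+1} = y_n + z·[3/5·y_n + 2/5·y_{n+1}] ⇒ (1 − 2/5z)y_{n+1} = (1 + 3/5z)y_n
  Hence R(z) = (1 + 3/5z)/(1 − 2/5z).

Solve |R(x)|<1 on ℝ⁻.
x=-1.57: |R|=0.0356
R=−1: 1+3/5x = −1+2/5x ⇒ -1/5x=2 ⇒ x=2/(-1/5)=-10.0000
Confirm numerically:
  x=-8.936: |R|=0.95348 <1
  x=-8.290: |R|=0.92076 <1
  x=-5.583: |R|=0.72677 <1
  x=-5.292: |R|=0.69790 <1
  x=-10.130: |R|=1.00515 >1
  x=-10.129: |R|=1.00511 >1
Interval (-10.0000, 0).

z* = -10.0000.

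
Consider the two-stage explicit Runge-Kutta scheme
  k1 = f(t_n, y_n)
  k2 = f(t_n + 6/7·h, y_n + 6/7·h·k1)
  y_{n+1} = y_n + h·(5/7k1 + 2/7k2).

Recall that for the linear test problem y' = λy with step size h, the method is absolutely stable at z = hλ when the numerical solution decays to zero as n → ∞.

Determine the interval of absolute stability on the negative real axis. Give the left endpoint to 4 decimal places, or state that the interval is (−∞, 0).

z∈(-4.0833,0).

On y'=λy, z=hλ:
  k1=λy_n ⇒ h·k1=z·y_n;  k2=λ(1+6/7z)y_n ⇒ h·k2=z(1+6/7z)y_n
  y_{n+1}/y_n = 1 + 5/7z + 2/7z(1+6/7z) = 1 + z + 12/49z²
  Hence R(z) = 1 + z + 12/49z².

Find x<0 with |R(x)|<1.
x=-0.72: |R|=0.4070
R=1: x+12/49x²=0 ⇒ x=−49/12=-4.0833; min R=1−1/(4·12/49)=-0.0208>−1
Confirm numerically:
  x=-3.822: |R|=0.75539 <1
  x=-2.906: |R|=0.16212 <1
  x=-1.714: |R|=0.00546 <1
  x=-4.481: |R|=1.43639 >1
  x=-4.314: |R|=1.24370 >1
  x=-4.115: |R|=1.03191 >1
So |R|<1 on (-4.0833, 0).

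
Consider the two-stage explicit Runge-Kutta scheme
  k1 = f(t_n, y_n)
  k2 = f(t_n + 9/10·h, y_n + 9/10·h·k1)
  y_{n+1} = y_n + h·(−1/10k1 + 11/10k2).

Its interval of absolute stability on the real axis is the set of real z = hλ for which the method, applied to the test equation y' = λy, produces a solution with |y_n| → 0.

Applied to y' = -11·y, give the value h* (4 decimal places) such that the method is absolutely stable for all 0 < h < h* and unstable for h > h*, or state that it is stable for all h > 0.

On y'=λy, z=hλ:
  k1=λy_n ⇒ h·k1=z·y_n;  k2=λ(1+9/10z)y_n ⇒ h·k2=z(1+9/10z)y_n
  y_{n+1}/y_n = 1 − 1/10z + 11/10z(1+9/10z) = 1 + z + 99/100z²
  so R(z) = 1 + z + 99/100z².

Solve |R(x)|<1 on ℝ⁻.
x=-1.16: |R|=1.1721
R=1: x+99/100x²=0 ⇒ x=−100/99=-1.0101; min R=1−1/(4·99/100)=0.7475>−1
Confirm numerically:
  x=-0.900: |R|=0.90190 <1
  x=-0.525: |R|=0.74787 <1
  x=-0.421: |R|=0.75447 <1
  x=-1.557: |R|=1.84301 >1
  x=-1.416: |R|=1.56901 >1
  x=-1.224: |R|=1.25919 >1
Stable set (-1.0101, 0).

(-1.0101,0); λ=-11 ⇒ h* = (100/99)/11 = 0.0918.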